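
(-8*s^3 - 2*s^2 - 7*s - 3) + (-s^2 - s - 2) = -8*s^3 - 3*s^2 - 8*s - 5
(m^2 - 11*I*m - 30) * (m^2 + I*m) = m^4 - 10*I*m^3 - 19*m^2 - 30*I*m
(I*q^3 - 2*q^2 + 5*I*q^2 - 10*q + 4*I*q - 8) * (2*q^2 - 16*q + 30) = 2*I*q^5 - 4*q^4 - 6*I*q^4 + 12*q^3 - 42*I*q^3 + 84*q^2 + 86*I*q^2 - 172*q + 120*I*q - 240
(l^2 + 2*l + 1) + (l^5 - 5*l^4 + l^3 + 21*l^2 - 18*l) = l^5 - 5*l^4 + l^3 + 22*l^2 - 16*l + 1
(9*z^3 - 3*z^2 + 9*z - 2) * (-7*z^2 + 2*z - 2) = -63*z^5 + 39*z^4 - 87*z^3 + 38*z^2 - 22*z + 4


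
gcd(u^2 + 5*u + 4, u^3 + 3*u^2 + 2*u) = u + 1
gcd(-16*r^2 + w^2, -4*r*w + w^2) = 4*r - w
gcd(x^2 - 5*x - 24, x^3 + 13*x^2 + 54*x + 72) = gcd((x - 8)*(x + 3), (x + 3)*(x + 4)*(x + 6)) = x + 3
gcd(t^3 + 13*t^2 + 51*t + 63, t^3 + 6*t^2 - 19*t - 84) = t^2 + 10*t + 21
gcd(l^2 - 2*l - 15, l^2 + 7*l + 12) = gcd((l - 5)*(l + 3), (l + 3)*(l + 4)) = l + 3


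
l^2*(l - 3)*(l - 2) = l^4 - 5*l^3 + 6*l^2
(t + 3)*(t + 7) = t^2 + 10*t + 21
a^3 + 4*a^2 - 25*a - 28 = (a - 4)*(a + 1)*(a + 7)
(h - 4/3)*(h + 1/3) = h^2 - h - 4/9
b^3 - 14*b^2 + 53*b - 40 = (b - 8)*(b - 5)*(b - 1)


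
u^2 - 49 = (u - 7)*(u + 7)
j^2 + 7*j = j*(j + 7)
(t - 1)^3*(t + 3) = t^4 - 6*t^2 + 8*t - 3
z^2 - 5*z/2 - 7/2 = (z - 7/2)*(z + 1)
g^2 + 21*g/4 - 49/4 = (g - 7/4)*(g + 7)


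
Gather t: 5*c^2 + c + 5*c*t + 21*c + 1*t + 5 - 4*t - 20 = 5*c^2 + 22*c + t*(5*c - 3) - 15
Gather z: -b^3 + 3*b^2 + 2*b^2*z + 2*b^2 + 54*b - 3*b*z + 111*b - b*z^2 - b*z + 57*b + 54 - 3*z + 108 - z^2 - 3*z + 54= -b^3 + 5*b^2 + 222*b + z^2*(-b - 1) + z*(2*b^2 - 4*b - 6) + 216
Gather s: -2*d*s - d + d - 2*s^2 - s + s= -2*d*s - 2*s^2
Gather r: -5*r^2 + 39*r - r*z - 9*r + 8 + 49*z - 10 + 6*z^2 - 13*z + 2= -5*r^2 + r*(30 - z) + 6*z^2 + 36*z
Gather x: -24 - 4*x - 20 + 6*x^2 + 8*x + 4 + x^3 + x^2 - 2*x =x^3 + 7*x^2 + 2*x - 40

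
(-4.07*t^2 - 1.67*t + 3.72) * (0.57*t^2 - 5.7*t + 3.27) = -2.3199*t^4 + 22.2471*t^3 - 1.6695*t^2 - 26.6649*t + 12.1644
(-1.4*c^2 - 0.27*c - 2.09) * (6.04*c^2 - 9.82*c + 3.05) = -8.456*c^4 + 12.1172*c^3 - 14.2422*c^2 + 19.7003*c - 6.3745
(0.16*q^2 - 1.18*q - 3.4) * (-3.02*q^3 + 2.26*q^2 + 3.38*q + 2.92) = -0.4832*q^5 + 3.9252*q^4 + 8.142*q^3 - 11.2052*q^2 - 14.9376*q - 9.928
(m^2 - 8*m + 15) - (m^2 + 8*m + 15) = -16*m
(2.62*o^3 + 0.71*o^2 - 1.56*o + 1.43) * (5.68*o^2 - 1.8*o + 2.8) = 14.8816*o^5 - 0.6832*o^4 - 2.8028*o^3 + 12.9184*o^2 - 6.942*o + 4.004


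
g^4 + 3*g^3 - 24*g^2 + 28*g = g*(g - 2)^2*(g + 7)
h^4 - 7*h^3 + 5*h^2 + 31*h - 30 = (h - 5)*(h - 3)*(h - 1)*(h + 2)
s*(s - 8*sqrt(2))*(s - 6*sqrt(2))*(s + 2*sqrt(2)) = s^4 - 12*sqrt(2)*s^3 + 40*s^2 + 192*sqrt(2)*s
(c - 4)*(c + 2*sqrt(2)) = c^2 - 4*c + 2*sqrt(2)*c - 8*sqrt(2)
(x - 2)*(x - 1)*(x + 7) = x^3 + 4*x^2 - 19*x + 14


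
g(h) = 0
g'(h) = 0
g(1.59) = 0.00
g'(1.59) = 0.00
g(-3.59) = 0.00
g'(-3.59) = 0.00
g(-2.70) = 0.00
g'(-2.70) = 0.00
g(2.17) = 0.00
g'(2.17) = 0.00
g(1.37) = 0.00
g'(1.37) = 0.00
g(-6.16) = 0.00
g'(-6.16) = 0.00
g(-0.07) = 0.00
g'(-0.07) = 0.00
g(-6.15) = 0.00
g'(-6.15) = 0.00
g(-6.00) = 0.00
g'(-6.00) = 0.00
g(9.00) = 0.00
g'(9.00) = 0.00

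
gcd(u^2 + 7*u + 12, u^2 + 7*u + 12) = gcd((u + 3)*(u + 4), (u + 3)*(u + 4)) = u^2 + 7*u + 12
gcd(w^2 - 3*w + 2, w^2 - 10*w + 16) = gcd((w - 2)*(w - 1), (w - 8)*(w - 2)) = w - 2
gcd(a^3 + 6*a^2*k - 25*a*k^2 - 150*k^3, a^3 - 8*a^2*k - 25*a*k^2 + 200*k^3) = a^2 - 25*k^2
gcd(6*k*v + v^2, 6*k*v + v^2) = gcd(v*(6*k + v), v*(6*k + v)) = 6*k*v + v^2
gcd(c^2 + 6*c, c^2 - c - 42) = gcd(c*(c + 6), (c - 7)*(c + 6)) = c + 6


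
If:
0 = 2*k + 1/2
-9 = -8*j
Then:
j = 9/8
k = -1/4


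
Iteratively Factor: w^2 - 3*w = (w)*(w - 3)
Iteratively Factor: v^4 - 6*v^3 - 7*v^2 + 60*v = (v - 4)*(v^3 - 2*v^2 - 15*v) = v*(v - 4)*(v^2 - 2*v - 15) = v*(v - 5)*(v - 4)*(v + 3)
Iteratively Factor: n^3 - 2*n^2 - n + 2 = (n - 2)*(n^2 - 1) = (n - 2)*(n - 1)*(n + 1)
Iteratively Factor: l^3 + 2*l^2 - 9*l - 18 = (l + 3)*(l^2 - l - 6) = (l + 2)*(l + 3)*(l - 3)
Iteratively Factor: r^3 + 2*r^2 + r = (r + 1)*(r^2 + r) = (r + 1)^2*(r)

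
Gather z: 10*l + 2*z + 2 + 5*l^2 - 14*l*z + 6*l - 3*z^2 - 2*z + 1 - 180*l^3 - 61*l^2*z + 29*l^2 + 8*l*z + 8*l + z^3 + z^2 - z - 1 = -180*l^3 + 34*l^2 + 24*l + z^3 - 2*z^2 + z*(-61*l^2 - 6*l - 1) + 2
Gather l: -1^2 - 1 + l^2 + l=l^2 + l - 2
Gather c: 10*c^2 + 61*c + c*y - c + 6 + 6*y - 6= 10*c^2 + c*(y + 60) + 6*y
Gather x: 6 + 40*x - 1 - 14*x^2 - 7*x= -14*x^2 + 33*x + 5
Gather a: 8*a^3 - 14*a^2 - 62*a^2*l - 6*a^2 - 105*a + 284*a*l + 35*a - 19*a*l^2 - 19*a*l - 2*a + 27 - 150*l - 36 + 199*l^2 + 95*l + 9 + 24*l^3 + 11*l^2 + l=8*a^3 + a^2*(-62*l - 20) + a*(-19*l^2 + 265*l - 72) + 24*l^3 + 210*l^2 - 54*l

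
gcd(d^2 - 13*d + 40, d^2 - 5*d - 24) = d - 8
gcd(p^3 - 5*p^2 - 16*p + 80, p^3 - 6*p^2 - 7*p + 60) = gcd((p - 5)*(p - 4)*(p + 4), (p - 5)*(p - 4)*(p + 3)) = p^2 - 9*p + 20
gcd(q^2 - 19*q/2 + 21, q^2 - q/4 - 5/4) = 1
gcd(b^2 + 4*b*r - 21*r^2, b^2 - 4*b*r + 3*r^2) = -b + 3*r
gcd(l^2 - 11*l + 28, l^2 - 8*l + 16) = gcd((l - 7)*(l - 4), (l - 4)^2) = l - 4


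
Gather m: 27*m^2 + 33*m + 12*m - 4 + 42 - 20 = 27*m^2 + 45*m + 18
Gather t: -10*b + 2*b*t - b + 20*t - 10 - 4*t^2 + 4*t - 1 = -11*b - 4*t^2 + t*(2*b + 24) - 11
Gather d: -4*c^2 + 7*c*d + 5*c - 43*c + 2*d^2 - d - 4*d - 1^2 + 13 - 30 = -4*c^2 - 38*c + 2*d^2 + d*(7*c - 5) - 18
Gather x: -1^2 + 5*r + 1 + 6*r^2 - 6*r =6*r^2 - r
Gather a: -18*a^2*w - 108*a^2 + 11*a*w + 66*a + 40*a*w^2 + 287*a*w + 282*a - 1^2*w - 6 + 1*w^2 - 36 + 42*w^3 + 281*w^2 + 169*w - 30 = a^2*(-18*w - 108) + a*(40*w^2 + 298*w + 348) + 42*w^3 + 282*w^2 + 168*w - 72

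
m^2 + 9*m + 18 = (m + 3)*(m + 6)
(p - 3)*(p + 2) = p^2 - p - 6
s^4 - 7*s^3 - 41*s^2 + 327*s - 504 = (s - 8)*(s - 3)^2*(s + 7)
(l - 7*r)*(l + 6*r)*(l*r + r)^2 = l^4*r^2 - l^3*r^3 + 2*l^3*r^2 - 42*l^2*r^4 - 2*l^2*r^3 + l^2*r^2 - 84*l*r^4 - l*r^3 - 42*r^4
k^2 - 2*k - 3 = (k - 3)*(k + 1)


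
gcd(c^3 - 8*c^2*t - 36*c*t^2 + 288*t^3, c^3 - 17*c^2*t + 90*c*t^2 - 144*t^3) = c^2 - 14*c*t + 48*t^2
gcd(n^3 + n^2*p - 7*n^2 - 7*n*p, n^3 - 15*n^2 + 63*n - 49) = n - 7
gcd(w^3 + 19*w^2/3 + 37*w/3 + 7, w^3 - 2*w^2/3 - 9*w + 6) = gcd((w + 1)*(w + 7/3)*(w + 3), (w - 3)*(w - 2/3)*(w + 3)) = w + 3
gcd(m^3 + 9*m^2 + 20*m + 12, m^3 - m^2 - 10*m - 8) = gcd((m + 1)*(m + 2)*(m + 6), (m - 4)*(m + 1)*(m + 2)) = m^2 + 3*m + 2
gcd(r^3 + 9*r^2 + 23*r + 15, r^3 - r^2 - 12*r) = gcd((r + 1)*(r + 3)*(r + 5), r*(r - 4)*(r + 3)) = r + 3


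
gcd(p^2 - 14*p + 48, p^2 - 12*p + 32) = p - 8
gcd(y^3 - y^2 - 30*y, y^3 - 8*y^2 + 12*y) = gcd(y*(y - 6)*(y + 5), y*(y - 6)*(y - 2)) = y^2 - 6*y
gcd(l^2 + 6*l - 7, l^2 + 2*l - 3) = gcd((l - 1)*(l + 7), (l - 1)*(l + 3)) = l - 1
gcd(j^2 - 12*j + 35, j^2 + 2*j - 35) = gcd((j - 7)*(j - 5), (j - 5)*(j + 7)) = j - 5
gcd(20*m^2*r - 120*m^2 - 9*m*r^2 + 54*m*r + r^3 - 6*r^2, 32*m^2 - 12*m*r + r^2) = -4*m + r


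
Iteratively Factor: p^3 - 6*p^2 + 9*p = (p)*(p^2 - 6*p + 9) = p*(p - 3)*(p - 3)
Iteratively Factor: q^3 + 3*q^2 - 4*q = (q)*(q^2 + 3*q - 4) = q*(q - 1)*(q + 4)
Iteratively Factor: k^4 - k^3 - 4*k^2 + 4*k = (k - 2)*(k^3 + k^2 - 2*k) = k*(k - 2)*(k^2 + k - 2) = k*(k - 2)*(k - 1)*(k + 2)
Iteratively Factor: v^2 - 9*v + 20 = (v - 5)*(v - 4)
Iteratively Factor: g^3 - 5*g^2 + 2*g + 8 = (g + 1)*(g^2 - 6*g + 8) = (g - 4)*(g + 1)*(g - 2)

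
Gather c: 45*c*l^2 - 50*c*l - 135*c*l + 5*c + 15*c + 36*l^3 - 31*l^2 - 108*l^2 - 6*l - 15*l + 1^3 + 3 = c*(45*l^2 - 185*l + 20) + 36*l^3 - 139*l^2 - 21*l + 4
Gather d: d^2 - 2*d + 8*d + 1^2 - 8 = d^2 + 6*d - 7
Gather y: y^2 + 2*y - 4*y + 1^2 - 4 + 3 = y^2 - 2*y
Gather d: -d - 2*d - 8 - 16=-3*d - 24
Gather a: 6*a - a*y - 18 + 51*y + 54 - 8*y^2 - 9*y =a*(6 - y) - 8*y^2 + 42*y + 36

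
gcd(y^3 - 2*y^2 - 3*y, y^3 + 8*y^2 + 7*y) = y^2 + y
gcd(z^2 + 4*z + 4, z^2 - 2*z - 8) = z + 2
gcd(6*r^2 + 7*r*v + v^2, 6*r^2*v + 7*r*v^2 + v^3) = 6*r^2 + 7*r*v + v^2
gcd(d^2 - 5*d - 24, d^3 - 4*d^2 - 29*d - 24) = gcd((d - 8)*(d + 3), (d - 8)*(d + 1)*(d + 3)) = d^2 - 5*d - 24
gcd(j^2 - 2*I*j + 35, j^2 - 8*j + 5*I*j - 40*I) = j + 5*I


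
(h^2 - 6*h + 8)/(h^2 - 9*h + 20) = (h - 2)/(h - 5)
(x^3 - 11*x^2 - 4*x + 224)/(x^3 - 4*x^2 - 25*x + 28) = (x - 8)/(x - 1)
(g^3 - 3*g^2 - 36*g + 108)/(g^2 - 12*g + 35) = (g^3 - 3*g^2 - 36*g + 108)/(g^2 - 12*g + 35)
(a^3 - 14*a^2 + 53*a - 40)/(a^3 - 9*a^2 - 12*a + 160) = (a - 1)/(a + 4)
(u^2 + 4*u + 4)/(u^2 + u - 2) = (u + 2)/(u - 1)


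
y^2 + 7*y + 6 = (y + 1)*(y + 6)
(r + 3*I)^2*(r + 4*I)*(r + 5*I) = r^4 + 15*I*r^3 - 83*r^2 - 201*I*r + 180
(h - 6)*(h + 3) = h^2 - 3*h - 18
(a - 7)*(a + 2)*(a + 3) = a^3 - 2*a^2 - 29*a - 42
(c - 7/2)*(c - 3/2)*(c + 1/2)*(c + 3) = c^4 - 3*c^3/2 - 43*c^2/4 + 87*c/8 + 63/8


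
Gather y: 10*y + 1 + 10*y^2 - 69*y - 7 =10*y^2 - 59*y - 6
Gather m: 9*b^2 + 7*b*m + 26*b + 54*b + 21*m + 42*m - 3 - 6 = 9*b^2 + 80*b + m*(7*b + 63) - 9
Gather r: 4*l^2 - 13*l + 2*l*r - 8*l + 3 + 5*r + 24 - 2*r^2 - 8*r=4*l^2 - 21*l - 2*r^2 + r*(2*l - 3) + 27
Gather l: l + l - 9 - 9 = 2*l - 18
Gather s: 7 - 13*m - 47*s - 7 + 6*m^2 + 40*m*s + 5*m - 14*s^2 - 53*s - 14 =6*m^2 - 8*m - 14*s^2 + s*(40*m - 100) - 14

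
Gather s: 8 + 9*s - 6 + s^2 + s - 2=s^2 + 10*s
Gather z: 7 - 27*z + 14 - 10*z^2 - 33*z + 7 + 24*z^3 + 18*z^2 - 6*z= 24*z^3 + 8*z^2 - 66*z + 28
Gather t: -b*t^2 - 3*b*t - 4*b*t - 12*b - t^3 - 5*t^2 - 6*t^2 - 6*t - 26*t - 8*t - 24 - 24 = -12*b - t^3 + t^2*(-b - 11) + t*(-7*b - 40) - 48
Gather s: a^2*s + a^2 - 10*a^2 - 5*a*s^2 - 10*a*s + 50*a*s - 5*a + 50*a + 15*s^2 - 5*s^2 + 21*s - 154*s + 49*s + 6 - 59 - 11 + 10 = -9*a^2 + 45*a + s^2*(10 - 5*a) + s*(a^2 + 40*a - 84) - 54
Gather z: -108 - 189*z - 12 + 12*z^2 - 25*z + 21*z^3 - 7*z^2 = 21*z^3 + 5*z^2 - 214*z - 120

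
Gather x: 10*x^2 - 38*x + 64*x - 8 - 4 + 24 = 10*x^2 + 26*x + 12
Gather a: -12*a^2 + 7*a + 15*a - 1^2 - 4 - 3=-12*a^2 + 22*a - 8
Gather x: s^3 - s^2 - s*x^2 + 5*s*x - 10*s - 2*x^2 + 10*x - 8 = s^3 - s^2 - 10*s + x^2*(-s - 2) + x*(5*s + 10) - 8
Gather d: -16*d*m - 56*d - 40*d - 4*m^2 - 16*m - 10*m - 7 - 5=d*(-16*m - 96) - 4*m^2 - 26*m - 12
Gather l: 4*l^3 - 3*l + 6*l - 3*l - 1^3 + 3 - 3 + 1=4*l^3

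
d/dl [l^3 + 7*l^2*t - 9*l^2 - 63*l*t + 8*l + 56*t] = 3*l^2 + 14*l*t - 18*l - 63*t + 8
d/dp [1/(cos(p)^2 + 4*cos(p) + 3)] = 2*(cos(p) + 2)*sin(p)/(cos(p)^2 + 4*cos(p) + 3)^2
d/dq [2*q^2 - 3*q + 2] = 4*q - 3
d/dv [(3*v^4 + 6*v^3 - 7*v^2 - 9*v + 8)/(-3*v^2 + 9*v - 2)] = (-18*v^5 + 63*v^4 + 84*v^3 - 126*v^2 + 76*v - 54)/(9*v^4 - 54*v^3 + 93*v^2 - 36*v + 4)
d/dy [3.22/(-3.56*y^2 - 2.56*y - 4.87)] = (22.9264*y + 8.2432)/(3.56*y^2 + 2.56*y + 4.87)^2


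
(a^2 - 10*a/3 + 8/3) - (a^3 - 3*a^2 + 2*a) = -a^3 + 4*a^2 - 16*a/3 + 8/3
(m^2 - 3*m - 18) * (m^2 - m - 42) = m^4 - 4*m^3 - 57*m^2 + 144*m + 756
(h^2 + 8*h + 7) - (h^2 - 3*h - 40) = 11*h + 47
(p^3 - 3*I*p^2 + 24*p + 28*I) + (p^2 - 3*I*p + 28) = p^3 + p^2 - 3*I*p^2 + 24*p - 3*I*p + 28 + 28*I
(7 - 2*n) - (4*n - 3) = 10 - 6*n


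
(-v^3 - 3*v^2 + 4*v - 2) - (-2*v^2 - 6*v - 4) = -v^3 - v^2 + 10*v + 2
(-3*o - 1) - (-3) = 2 - 3*o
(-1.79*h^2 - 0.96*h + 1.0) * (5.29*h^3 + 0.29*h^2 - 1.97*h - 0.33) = -9.4691*h^5 - 5.5975*h^4 + 8.5379*h^3 + 2.7719*h^2 - 1.6532*h - 0.33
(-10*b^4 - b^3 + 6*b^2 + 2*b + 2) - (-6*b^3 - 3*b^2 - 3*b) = -10*b^4 + 5*b^3 + 9*b^2 + 5*b + 2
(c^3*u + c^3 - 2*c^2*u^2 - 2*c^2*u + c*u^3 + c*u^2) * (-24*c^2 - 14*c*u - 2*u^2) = -24*c^5*u - 24*c^5 + 34*c^4*u^2 + 34*c^4*u + 2*c^3*u^3 + 2*c^3*u^2 - 10*c^2*u^4 - 10*c^2*u^3 - 2*c*u^5 - 2*c*u^4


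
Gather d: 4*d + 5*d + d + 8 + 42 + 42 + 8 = 10*d + 100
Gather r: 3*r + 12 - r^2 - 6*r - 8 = -r^2 - 3*r + 4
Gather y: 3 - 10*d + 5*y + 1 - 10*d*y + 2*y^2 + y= -10*d + 2*y^2 + y*(6 - 10*d) + 4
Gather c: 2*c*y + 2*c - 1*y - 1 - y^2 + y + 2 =c*(2*y + 2) - y^2 + 1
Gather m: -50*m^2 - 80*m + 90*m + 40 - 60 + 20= -50*m^2 + 10*m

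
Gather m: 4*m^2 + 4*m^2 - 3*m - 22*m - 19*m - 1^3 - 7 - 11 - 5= 8*m^2 - 44*m - 24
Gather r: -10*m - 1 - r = -10*m - r - 1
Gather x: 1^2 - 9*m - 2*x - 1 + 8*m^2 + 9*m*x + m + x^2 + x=8*m^2 - 8*m + x^2 + x*(9*m - 1)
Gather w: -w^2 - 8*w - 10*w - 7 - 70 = -w^2 - 18*w - 77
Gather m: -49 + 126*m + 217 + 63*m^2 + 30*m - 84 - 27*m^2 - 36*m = 36*m^2 + 120*m + 84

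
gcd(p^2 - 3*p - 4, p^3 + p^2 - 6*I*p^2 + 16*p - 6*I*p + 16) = p + 1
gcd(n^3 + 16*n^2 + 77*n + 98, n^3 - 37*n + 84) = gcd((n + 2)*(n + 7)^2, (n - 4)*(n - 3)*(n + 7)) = n + 7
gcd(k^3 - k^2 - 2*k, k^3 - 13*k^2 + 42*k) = k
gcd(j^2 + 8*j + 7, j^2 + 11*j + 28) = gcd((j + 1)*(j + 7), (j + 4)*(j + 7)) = j + 7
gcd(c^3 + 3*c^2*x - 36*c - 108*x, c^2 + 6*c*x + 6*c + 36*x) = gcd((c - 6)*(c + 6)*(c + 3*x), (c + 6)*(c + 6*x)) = c + 6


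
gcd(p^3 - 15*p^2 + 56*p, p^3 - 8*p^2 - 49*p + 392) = p^2 - 15*p + 56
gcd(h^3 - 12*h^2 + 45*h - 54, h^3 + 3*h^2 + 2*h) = 1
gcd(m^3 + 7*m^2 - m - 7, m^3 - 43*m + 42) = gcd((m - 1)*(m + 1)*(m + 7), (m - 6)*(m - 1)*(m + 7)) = m^2 + 6*m - 7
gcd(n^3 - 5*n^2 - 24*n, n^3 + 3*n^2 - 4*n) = n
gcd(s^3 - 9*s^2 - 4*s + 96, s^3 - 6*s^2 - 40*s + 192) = s^2 - 12*s + 32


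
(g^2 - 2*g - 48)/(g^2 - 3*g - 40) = (g + 6)/(g + 5)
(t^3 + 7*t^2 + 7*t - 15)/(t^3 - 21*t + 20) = (t + 3)/(t - 4)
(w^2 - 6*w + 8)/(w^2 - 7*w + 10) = (w - 4)/(w - 5)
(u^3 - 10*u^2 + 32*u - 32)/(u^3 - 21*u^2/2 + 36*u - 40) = 2*(u - 2)/(2*u - 5)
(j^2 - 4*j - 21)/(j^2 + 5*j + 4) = (j^2 - 4*j - 21)/(j^2 + 5*j + 4)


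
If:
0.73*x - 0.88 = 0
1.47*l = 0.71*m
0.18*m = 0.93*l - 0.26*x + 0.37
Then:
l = -0.10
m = -0.21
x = 1.21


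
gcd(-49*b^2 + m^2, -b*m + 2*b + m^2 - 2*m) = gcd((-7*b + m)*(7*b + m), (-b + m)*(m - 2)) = 1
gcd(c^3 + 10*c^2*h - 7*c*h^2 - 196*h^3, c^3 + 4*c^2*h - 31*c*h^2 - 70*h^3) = c + 7*h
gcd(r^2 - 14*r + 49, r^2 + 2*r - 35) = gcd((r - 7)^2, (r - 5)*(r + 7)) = 1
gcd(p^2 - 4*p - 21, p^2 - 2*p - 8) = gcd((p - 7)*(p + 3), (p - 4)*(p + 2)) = 1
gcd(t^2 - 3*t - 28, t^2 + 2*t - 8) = t + 4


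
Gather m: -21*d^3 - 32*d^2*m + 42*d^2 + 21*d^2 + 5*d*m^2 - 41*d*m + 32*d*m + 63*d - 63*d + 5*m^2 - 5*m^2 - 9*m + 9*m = -21*d^3 + 63*d^2 + 5*d*m^2 + m*(-32*d^2 - 9*d)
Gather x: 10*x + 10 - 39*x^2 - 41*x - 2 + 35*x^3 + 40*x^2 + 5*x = 35*x^3 + x^2 - 26*x + 8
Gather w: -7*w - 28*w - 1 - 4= -35*w - 5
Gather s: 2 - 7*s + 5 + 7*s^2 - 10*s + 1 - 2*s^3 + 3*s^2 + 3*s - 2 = -2*s^3 + 10*s^2 - 14*s + 6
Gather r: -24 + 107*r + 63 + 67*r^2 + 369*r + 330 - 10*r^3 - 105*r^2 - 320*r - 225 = -10*r^3 - 38*r^2 + 156*r + 144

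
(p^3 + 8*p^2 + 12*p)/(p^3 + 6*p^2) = (p + 2)/p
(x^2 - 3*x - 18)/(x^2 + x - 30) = (x^2 - 3*x - 18)/(x^2 + x - 30)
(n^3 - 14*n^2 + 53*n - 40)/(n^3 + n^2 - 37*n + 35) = (n - 8)/(n + 7)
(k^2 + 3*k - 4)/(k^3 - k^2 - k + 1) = (k + 4)/(k^2 - 1)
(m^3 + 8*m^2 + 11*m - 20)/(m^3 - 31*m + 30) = (m^2 + 9*m + 20)/(m^2 + m - 30)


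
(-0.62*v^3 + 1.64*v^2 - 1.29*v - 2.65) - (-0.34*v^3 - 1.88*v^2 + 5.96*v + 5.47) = -0.28*v^3 + 3.52*v^2 - 7.25*v - 8.12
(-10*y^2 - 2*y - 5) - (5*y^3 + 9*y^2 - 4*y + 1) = -5*y^3 - 19*y^2 + 2*y - 6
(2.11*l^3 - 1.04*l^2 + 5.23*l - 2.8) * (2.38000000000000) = 5.0218*l^3 - 2.4752*l^2 + 12.4474*l - 6.664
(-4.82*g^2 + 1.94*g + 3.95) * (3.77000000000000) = -18.1714*g^2 + 7.3138*g + 14.8915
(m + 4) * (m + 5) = m^2 + 9*m + 20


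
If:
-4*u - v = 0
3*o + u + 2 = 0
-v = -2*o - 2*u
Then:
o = -3/4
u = 1/4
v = -1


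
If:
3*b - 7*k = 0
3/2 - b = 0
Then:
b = 3/2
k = 9/14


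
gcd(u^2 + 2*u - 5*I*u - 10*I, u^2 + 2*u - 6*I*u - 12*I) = u + 2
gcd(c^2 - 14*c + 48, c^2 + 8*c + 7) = 1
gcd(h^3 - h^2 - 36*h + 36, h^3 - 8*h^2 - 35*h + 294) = h + 6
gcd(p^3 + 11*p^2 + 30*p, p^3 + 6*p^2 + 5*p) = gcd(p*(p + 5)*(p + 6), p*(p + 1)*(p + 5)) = p^2 + 5*p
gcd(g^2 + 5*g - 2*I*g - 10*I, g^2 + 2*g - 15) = g + 5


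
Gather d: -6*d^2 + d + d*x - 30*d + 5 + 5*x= -6*d^2 + d*(x - 29) + 5*x + 5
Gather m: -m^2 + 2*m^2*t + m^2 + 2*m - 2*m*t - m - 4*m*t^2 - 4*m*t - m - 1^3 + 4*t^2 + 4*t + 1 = 2*m^2*t + m*(-4*t^2 - 6*t) + 4*t^2 + 4*t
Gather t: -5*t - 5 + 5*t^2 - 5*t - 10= 5*t^2 - 10*t - 15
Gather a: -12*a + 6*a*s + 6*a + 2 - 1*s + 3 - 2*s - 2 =a*(6*s - 6) - 3*s + 3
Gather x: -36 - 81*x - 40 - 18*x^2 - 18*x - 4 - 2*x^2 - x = -20*x^2 - 100*x - 80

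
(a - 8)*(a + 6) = a^2 - 2*a - 48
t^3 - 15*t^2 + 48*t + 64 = (t - 8)^2*(t + 1)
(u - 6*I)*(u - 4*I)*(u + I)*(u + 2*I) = u^4 - 7*I*u^3 + 4*u^2 - 52*I*u + 48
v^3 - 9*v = v*(v - 3)*(v + 3)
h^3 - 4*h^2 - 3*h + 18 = (h - 3)^2*(h + 2)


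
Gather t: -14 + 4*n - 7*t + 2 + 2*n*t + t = 4*n + t*(2*n - 6) - 12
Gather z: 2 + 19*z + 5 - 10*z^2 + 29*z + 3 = -10*z^2 + 48*z + 10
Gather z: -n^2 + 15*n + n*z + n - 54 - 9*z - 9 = -n^2 + 16*n + z*(n - 9) - 63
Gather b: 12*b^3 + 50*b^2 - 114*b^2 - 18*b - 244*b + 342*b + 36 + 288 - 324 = 12*b^3 - 64*b^2 + 80*b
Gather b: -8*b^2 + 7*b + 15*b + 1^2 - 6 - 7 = -8*b^2 + 22*b - 12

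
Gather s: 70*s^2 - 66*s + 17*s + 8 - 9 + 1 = 70*s^2 - 49*s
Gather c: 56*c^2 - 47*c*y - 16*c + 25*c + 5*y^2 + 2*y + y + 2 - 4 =56*c^2 + c*(9 - 47*y) + 5*y^2 + 3*y - 2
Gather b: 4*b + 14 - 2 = 4*b + 12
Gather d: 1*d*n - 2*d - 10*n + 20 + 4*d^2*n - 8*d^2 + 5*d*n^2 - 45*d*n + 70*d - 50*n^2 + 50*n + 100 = d^2*(4*n - 8) + d*(5*n^2 - 44*n + 68) - 50*n^2 + 40*n + 120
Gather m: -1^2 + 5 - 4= 0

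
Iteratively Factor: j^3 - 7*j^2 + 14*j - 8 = (j - 2)*(j^2 - 5*j + 4) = (j - 2)*(j - 1)*(j - 4)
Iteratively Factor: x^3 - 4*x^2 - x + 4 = (x + 1)*(x^2 - 5*x + 4) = (x - 4)*(x + 1)*(x - 1)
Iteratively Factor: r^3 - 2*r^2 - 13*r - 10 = (r - 5)*(r^2 + 3*r + 2) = (r - 5)*(r + 2)*(r + 1)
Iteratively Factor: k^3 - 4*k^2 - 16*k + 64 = (k + 4)*(k^2 - 8*k + 16) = (k - 4)*(k + 4)*(k - 4)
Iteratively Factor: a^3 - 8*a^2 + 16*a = (a - 4)*(a^2 - 4*a) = (a - 4)^2*(a)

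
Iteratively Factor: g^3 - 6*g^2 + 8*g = (g - 2)*(g^2 - 4*g) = g*(g - 2)*(g - 4)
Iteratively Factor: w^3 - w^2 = (w - 1)*(w^2) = w*(w - 1)*(w)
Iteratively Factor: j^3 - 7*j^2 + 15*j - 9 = (j - 3)*(j^2 - 4*j + 3) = (j - 3)^2*(j - 1)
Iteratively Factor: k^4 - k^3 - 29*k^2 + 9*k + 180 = (k + 4)*(k^3 - 5*k^2 - 9*k + 45) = (k + 3)*(k + 4)*(k^2 - 8*k + 15) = (k - 3)*(k + 3)*(k + 4)*(k - 5)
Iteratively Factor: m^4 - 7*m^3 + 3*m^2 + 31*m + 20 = (m - 4)*(m^3 - 3*m^2 - 9*m - 5) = (m - 4)*(m + 1)*(m^2 - 4*m - 5) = (m - 4)*(m + 1)^2*(m - 5)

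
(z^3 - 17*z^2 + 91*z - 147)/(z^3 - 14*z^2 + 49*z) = (z - 3)/z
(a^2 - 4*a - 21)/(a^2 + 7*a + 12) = (a - 7)/(a + 4)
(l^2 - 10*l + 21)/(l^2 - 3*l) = (l - 7)/l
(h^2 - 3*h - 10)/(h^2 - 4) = (h - 5)/(h - 2)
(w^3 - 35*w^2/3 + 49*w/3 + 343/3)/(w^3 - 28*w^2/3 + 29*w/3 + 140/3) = (3*w^2 - 14*w - 49)/(3*w^2 - 7*w - 20)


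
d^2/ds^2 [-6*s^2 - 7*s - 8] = -12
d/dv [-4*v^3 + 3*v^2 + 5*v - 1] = -12*v^2 + 6*v + 5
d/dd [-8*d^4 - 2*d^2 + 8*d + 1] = -32*d^3 - 4*d + 8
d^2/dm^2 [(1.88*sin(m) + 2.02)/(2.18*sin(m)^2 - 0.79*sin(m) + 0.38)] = (-8.93451199999999*sin(m)^5 - 41.637128*sin(m)^4 + 37.649908*sin(m)^3 + 62.467502*sin(m)^2 - 31.095292*sin(m) + 0.303380000000002)/(10.360232*sin(m)^6 - 11.263188*sin(m)^5 + 9.49935*sin(m)^4 - 4.419655*sin(m)^3 + 1.65585*sin(m)^2 - 0.342228*sin(m) + 0.054872)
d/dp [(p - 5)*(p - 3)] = 2*p - 8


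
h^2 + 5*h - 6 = (h - 1)*(h + 6)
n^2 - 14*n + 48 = (n - 8)*(n - 6)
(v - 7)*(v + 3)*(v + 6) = v^3 + 2*v^2 - 45*v - 126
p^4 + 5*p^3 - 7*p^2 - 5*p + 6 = (p - 1)^2*(p + 1)*(p + 6)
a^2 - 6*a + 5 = (a - 5)*(a - 1)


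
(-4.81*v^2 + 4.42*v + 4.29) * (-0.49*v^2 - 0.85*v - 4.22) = 2.3569*v^4 + 1.9227*v^3 + 14.4391*v^2 - 22.2989*v - 18.1038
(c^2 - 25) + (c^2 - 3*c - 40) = 2*c^2 - 3*c - 65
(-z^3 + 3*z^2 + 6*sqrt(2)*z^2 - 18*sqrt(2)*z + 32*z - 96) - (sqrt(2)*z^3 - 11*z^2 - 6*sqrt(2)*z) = -sqrt(2)*z^3 - z^3 + 6*sqrt(2)*z^2 + 14*z^2 - 12*sqrt(2)*z + 32*z - 96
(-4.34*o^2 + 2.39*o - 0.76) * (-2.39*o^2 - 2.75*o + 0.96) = 10.3726*o^4 + 6.2229*o^3 - 8.9225*o^2 + 4.3844*o - 0.7296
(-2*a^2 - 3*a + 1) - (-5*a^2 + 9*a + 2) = 3*a^2 - 12*a - 1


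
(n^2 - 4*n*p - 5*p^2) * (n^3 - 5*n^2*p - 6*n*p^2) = n^5 - 9*n^4*p + 9*n^3*p^2 + 49*n^2*p^3 + 30*n*p^4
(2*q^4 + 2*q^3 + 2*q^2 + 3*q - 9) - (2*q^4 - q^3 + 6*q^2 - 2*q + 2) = 3*q^3 - 4*q^2 + 5*q - 11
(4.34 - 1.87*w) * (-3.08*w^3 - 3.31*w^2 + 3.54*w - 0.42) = 5.7596*w^4 - 7.1775*w^3 - 20.9852*w^2 + 16.149*w - 1.8228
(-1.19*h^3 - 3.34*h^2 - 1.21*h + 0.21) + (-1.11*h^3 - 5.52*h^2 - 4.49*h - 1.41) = -2.3*h^3 - 8.86*h^2 - 5.7*h - 1.2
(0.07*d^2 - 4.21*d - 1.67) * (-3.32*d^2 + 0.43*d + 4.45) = -0.2324*d^4 + 14.0073*d^3 + 4.0456*d^2 - 19.4526*d - 7.4315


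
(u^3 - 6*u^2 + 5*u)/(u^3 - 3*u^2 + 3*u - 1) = u*(u - 5)/(u^2 - 2*u + 1)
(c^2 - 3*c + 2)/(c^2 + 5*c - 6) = (c - 2)/(c + 6)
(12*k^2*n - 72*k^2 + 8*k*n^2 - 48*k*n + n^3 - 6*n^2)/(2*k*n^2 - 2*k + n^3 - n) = (6*k*n - 36*k + n^2 - 6*n)/(n^2 - 1)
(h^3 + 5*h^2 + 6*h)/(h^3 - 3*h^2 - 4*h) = (h^2 + 5*h + 6)/(h^2 - 3*h - 4)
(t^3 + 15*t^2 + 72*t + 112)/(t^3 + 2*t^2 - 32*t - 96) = (t + 7)/(t - 6)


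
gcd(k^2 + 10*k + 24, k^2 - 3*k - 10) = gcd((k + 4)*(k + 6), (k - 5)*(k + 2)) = 1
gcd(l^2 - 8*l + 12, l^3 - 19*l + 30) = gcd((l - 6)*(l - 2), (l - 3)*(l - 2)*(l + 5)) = l - 2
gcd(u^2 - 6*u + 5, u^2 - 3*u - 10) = u - 5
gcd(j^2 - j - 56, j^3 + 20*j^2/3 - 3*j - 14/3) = j + 7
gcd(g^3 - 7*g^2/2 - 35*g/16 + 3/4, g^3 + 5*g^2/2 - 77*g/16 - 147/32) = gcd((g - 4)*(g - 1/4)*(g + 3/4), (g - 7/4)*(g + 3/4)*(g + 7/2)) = g + 3/4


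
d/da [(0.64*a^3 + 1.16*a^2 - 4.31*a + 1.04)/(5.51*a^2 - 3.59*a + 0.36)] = (3.5264*a^4 - 4.5952*a^3 + 20.2749*a^2 - 10.6256*a + 2.182)/(30.3601*a^4 - 39.5618*a^3 + 16.8553*a^2 - 2.5848*a + 0.1296)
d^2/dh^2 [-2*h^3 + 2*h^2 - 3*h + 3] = 4 - 12*h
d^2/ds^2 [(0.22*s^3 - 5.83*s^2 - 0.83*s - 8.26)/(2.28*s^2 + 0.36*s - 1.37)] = (-2.8421709430404e-14*s^4 + 2.372592*s^3 - 367.547256*s^2 - 53.756868*s - 76.44623)/(11.852352*s^6 + 5.614272*s^5 - 20.47896*s^4 - 6.70032*s^3 + 12.30534*s^2 + 2.027052*s - 2.571353)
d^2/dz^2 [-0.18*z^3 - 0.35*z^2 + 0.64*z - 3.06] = -1.08*z - 0.7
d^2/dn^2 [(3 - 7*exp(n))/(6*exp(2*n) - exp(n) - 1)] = (-252*exp(4*n) + 390*exp(3*n) - 306*exp(2*n) + 82*exp(n) - 10)*exp(n)/(216*exp(6*n) - 108*exp(5*n) - 90*exp(4*n) + 35*exp(3*n) + 15*exp(2*n) - 3*exp(n) - 1)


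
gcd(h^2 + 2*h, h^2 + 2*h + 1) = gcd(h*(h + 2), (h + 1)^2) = 1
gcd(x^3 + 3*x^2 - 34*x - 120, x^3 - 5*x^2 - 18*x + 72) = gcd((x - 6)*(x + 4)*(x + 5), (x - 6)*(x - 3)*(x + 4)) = x^2 - 2*x - 24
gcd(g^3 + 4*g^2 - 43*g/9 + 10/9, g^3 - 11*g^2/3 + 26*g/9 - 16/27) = g^2 - g + 2/9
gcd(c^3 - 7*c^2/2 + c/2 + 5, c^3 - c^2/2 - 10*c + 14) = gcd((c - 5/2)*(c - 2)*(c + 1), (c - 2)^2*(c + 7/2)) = c - 2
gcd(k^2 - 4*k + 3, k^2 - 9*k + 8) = k - 1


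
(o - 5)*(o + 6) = o^2 + o - 30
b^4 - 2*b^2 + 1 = (b - 1)^2*(b + 1)^2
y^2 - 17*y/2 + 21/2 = (y - 7)*(y - 3/2)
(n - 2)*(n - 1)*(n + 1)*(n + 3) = n^4 + n^3 - 7*n^2 - n + 6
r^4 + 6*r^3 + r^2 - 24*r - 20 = (r - 2)*(r + 1)*(r + 2)*(r + 5)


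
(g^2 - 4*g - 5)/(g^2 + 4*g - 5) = (g^2 - 4*g - 5)/(g^2 + 4*g - 5)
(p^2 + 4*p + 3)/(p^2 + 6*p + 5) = (p + 3)/(p + 5)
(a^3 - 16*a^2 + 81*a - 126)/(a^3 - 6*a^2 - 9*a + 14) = (a^2 - 9*a + 18)/(a^2 + a - 2)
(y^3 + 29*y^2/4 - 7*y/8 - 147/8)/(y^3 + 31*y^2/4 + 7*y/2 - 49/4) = (y - 3/2)/(y - 1)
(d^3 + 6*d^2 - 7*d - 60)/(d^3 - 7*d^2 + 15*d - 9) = (d^2 + 9*d + 20)/(d^2 - 4*d + 3)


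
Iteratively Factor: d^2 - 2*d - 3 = (d + 1)*(d - 3)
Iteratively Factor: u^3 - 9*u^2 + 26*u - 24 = (u - 4)*(u^2 - 5*u + 6) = (u - 4)*(u - 3)*(u - 2)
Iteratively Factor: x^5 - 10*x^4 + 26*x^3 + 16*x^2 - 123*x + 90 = (x - 1)*(x^4 - 9*x^3 + 17*x^2 + 33*x - 90) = (x - 1)*(x + 2)*(x^3 - 11*x^2 + 39*x - 45) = (x - 3)*(x - 1)*(x + 2)*(x^2 - 8*x + 15) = (x - 5)*(x - 3)*(x - 1)*(x + 2)*(x - 3)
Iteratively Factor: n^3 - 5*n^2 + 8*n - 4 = (n - 2)*(n^2 - 3*n + 2) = (n - 2)^2*(n - 1)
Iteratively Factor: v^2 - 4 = (v + 2)*(v - 2)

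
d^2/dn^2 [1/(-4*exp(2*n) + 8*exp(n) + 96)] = (4*(1 - exp(n))^2*exp(n) + (2*exp(n) - 1)*(-exp(2*n) + 2*exp(n) + 24))*exp(n)/(2*(-exp(2*n) + 2*exp(n) + 24)^3)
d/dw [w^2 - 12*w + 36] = 2*w - 12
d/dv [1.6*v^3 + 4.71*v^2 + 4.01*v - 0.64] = 4.8*v^2 + 9.42*v + 4.01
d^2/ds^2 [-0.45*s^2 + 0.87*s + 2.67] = -0.900000000000000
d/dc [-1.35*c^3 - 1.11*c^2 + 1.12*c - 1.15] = -4.05*c^2 - 2.22*c + 1.12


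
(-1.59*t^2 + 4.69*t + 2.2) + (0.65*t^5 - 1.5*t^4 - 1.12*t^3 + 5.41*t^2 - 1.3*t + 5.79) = 0.65*t^5 - 1.5*t^4 - 1.12*t^3 + 3.82*t^2 + 3.39*t + 7.99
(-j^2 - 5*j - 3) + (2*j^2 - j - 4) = j^2 - 6*j - 7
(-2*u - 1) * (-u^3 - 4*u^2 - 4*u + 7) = 2*u^4 + 9*u^3 + 12*u^2 - 10*u - 7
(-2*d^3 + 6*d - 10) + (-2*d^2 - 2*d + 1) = -2*d^3 - 2*d^2 + 4*d - 9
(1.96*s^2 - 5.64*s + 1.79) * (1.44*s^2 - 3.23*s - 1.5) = 2.8224*s^4 - 14.4524*s^3 + 17.8548*s^2 + 2.6783*s - 2.685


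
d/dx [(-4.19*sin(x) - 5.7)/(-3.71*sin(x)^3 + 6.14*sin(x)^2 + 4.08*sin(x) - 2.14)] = (-31.0898*sin(x)^3 - 37.7144*sin(x)^2 + 69.996*sin(x) + 32.2226)*cos(x)/(13.7641*sin(x)^6 - 45.5588*sin(x)^5 + 7.42599999999999*sin(x)^4 + 65.9812*sin(x)^3 - 9.6328*sin(x)^2 - 17.4624*sin(x) + 4.5796)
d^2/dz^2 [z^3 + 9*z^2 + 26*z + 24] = 6*z + 18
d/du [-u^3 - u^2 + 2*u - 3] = -3*u^2 - 2*u + 2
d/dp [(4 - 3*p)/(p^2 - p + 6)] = (-3*p^2 + 3*p + (2*p - 1)*(3*p - 4) - 18)/(p^2 - p + 6)^2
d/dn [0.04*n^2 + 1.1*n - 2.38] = 0.08*n + 1.1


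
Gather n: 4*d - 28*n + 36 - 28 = 4*d - 28*n + 8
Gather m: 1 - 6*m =1 - 6*m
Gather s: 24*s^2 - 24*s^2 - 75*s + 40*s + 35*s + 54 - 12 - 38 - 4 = 0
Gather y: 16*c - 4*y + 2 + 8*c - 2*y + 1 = 24*c - 6*y + 3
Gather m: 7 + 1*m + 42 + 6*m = 7*m + 49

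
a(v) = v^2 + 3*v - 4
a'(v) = 2*v + 3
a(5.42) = 41.64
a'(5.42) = 13.84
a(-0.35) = -4.93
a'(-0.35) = 2.30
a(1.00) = 0.00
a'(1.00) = 5.00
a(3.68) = 20.58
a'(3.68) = 10.36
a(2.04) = 6.28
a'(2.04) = 7.08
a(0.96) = -0.20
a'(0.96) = 4.92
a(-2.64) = -4.95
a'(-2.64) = -2.28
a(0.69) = -1.45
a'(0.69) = 4.38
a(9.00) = 104.00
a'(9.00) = 21.00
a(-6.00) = 14.00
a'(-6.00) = -9.00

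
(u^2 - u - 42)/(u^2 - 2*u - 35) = (u + 6)/(u + 5)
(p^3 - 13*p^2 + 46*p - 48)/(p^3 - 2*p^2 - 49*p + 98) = (p^2 - 11*p + 24)/(p^2 - 49)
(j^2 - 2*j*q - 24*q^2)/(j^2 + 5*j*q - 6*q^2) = (j^2 - 2*j*q - 24*q^2)/(j^2 + 5*j*q - 6*q^2)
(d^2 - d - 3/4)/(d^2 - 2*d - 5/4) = (2*d - 3)/(2*d - 5)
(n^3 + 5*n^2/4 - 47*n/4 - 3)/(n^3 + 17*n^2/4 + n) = (n - 3)/n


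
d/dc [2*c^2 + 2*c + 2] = 4*c + 2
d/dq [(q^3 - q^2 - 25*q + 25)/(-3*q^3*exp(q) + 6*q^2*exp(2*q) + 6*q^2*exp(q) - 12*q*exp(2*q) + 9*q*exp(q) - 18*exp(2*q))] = ((-3*q^2 + 2*q + 25)*(q^3 - 2*q^2*exp(q) - 2*q^2 + 4*q*exp(q) - 3*q + 6*exp(q)) + (q^3 - q^2 - 25*q + 25)*(q^3 - 4*q^2*exp(q) + q^2 + 4*q*exp(q) - 7*q + 16*exp(q) - 3))*exp(-q)/(3*(q^3 - 2*q^2*exp(q) - 2*q^2 + 4*q*exp(q) - 3*q + 6*exp(q))^2)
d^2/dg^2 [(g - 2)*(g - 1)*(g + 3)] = 6*g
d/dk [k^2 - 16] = 2*k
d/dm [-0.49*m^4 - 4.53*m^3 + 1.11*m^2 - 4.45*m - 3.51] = -1.96*m^3 - 13.59*m^2 + 2.22*m - 4.45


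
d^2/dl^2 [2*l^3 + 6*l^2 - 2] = 12*l + 12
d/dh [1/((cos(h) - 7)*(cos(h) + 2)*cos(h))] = (3*sin(h) - 14*sin(h)/cos(h)^2 - 10*tan(h))/((cos(h) - 7)^2*(cos(h) + 2)^2)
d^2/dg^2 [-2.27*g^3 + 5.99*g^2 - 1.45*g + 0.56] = 11.98 - 13.62*g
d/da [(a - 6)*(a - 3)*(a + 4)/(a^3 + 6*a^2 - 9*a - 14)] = (11*a^4 + 18*a^3 - 105*a^2 - 724*a + 900)/(a^6 + 12*a^5 + 18*a^4 - 136*a^3 - 87*a^2 + 252*a + 196)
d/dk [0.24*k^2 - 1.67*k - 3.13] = 0.48*k - 1.67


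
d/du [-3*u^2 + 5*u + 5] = 5 - 6*u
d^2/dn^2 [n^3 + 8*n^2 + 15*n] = 6*n + 16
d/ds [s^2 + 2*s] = 2*s + 2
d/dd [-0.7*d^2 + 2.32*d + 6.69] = 2.32 - 1.4*d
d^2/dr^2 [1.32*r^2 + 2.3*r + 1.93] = 2.64000000000000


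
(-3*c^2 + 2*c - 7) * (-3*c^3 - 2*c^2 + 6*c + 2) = 9*c^5 - c^3 + 20*c^2 - 38*c - 14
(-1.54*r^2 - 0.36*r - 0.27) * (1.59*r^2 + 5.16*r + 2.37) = -2.4486*r^4 - 8.5188*r^3 - 5.9367*r^2 - 2.2464*r - 0.6399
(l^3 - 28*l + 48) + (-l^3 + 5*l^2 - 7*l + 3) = 5*l^2 - 35*l + 51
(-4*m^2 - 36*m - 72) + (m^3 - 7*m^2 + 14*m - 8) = m^3 - 11*m^2 - 22*m - 80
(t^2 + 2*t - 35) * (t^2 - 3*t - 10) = t^4 - t^3 - 51*t^2 + 85*t + 350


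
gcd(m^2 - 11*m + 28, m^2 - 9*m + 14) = m - 7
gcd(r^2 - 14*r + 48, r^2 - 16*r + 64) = r - 8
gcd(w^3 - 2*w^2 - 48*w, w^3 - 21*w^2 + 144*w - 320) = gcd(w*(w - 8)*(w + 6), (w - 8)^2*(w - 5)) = w - 8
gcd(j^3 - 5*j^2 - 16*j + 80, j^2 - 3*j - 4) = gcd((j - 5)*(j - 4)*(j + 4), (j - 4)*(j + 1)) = j - 4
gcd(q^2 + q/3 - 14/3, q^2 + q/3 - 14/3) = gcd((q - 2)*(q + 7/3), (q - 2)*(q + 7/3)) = q^2 + q/3 - 14/3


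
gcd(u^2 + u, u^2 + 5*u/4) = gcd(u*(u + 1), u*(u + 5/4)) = u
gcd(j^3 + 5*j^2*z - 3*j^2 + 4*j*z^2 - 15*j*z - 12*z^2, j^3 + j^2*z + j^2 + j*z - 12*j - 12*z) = j^2 + j*z - 3*j - 3*z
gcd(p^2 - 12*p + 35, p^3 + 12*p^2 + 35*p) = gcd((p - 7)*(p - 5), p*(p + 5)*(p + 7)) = 1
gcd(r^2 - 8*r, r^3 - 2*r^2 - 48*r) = r^2 - 8*r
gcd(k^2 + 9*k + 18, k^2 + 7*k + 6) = k + 6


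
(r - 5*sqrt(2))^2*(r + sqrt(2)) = r^3 - 9*sqrt(2)*r^2 + 30*r + 50*sqrt(2)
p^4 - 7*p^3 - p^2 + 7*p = p*(p - 7)*(p - 1)*(p + 1)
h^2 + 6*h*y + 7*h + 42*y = (h + 7)*(h + 6*y)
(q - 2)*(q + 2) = q^2 - 4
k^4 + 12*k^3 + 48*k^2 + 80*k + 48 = (k + 2)^3*(k + 6)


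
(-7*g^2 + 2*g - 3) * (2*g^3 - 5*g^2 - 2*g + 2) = -14*g^5 + 39*g^4 - 2*g^3 - 3*g^2 + 10*g - 6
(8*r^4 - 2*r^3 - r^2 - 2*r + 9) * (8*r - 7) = 64*r^5 - 72*r^4 + 6*r^3 - 9*r^2 + 86*r - 63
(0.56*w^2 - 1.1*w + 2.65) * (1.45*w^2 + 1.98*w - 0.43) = 0.812*w^4 - 0.4862*w^3 + 1.4237*w^2 + 5.72*w - 1.1395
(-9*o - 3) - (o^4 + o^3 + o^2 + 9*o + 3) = -o^4 - o^3 - o^2 - 18*o - 6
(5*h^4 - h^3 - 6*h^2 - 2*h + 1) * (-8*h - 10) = -40*h^5 - 42*h^4 + 58*h^3 + 76*h^2 + 12*h - 10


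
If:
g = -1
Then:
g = -1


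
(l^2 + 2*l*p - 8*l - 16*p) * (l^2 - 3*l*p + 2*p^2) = l^4 - l^3*p - 8*l^3 - 4*l^2*p^2 + 8*l^2*p + 4*l*p^3 + 32*l*p^2 - 32*p^3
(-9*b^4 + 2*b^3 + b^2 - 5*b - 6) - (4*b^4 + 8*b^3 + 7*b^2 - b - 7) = -13*b^4 - 6*b^3 - 6*b^2 - 4*b + 1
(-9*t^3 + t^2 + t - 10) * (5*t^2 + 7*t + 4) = -45*t^5 - 58*t^4 - 24*t^3 - 39*t^2 - 66*t - 40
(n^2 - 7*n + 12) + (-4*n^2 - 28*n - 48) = -3*n^2 - 35*n - 36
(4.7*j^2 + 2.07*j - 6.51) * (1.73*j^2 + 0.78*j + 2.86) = 8.131*j^4 + 7.2471*j^3 + 3.7943*j^2 + 0.8424*j - 18.6186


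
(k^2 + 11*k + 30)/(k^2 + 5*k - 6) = (k + 5)/(k - 1)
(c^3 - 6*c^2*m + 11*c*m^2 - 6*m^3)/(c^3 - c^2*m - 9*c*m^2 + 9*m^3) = (c - 2*m)/(c + 3*m)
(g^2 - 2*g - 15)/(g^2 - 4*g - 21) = (g - 5)/(g - 7)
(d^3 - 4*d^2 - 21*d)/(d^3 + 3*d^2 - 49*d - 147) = d/(d + 7)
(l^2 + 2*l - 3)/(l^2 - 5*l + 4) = (l + 3)/(l - 4)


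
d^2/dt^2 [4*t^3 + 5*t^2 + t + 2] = 24*t + 10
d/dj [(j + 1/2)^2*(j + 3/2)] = (2*j + 1)*(6*j + 7)/4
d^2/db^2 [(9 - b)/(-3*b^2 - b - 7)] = 2*((26 - 9*b)*(3*b^2 + b + 7) + (b - 9)*(6*b + 1)^2)/(3*b^2 + b + 7)^3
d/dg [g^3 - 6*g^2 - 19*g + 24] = 3*g^2 - 12*g - 19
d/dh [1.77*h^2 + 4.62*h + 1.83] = 3.54*h + 4.62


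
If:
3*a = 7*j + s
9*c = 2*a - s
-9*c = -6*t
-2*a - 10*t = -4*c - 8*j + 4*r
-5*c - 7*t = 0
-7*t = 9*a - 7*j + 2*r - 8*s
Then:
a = 0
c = 0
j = 0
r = 0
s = 0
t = 0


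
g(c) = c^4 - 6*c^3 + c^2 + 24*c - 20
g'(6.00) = 252.00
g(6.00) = 160.00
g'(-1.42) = -26.59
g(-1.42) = -30.82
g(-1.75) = -17.40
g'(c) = 4*c^3 - 18*c^2 + 2*c + 24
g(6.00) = 160.00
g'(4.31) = 18.50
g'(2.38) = -19.27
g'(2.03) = -12.65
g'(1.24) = 6.43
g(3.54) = -31.64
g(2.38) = -6.02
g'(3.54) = -17.04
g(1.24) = 2.22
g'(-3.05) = -263.04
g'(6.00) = 252.00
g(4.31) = -33.29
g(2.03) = -0.37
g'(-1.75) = -56.06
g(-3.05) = 172.87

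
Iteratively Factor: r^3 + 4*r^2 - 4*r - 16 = (r - 2)*(r^2 + 6*r + 8) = (r - 2)*(r + 4)*(r + 2)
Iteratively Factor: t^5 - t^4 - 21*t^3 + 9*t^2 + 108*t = (t + 3)*(t^4 - 4*t^3 - 9*t^2 + 36*t) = (t + 3)^2*(t^3 - 7*t^2 + 12*t) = t*(t + 3)^2*(t^2 - 7*t + 12) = t*(t - 4)*(t + 3)^2*(t - 3)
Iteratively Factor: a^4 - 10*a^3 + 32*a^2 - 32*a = (a - 2)*(a^3 - 8*a^2 + 16*a) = (a - 4)*(a - 2)*(a^2 - 4*a) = a*(a - 4)*(a - 2)*(a - 4)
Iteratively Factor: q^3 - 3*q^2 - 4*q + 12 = (q + 2)*(q^2 - 5*q + 6) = (q - 3)*(q + 2)*(q - 2)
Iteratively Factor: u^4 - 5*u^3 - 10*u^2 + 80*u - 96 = (u - 4)*(u^3 - u^2 - 14*u + 24) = (u - 4)*(u - 3)*(u^2 + 2*u - 8) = (u - 4)*(u - 3)*(u + 4)*(u - 2)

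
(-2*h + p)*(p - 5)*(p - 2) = -2*h*p^2 + 14*h*p - 20*h + p^3 - 7*p^2 + 10*p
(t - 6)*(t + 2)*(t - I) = t^3 - 4*t^2 - I*t^2 - 12*t + 4*I*t + 12*I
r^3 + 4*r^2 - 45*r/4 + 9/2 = (r - 3/2)*(r - 1/2)*(r + 6)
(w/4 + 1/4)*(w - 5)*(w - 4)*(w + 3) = w^4/4 - 5*w^3/4 - 13*w^2/4 + 53*w/4 + 15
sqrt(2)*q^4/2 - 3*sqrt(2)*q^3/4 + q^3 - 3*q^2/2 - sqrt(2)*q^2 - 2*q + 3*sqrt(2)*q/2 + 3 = (q - 3/2)*(q - sqrt(2))*(q + sqrt(2))*(sqrt(2)*q/2 + 1)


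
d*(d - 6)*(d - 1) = d^3 - 7*d^2 + 6*d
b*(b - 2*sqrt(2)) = b^2 - 2*sqrt(2)*b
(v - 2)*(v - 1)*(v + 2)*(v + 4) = v^4 + 3*v^3 - 8*v^2 - 12*v + 16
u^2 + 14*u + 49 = (u + 7)^2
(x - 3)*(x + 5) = x^2 + 2*x - 15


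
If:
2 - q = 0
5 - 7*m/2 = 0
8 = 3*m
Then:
No Solution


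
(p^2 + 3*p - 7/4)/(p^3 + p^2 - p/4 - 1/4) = (2*p + 7)/(2*p^2 + 3*p + 1)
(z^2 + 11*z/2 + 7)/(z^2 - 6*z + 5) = (z^2 + 11*z/2 + 7)/(z^2 - 6*z + 5)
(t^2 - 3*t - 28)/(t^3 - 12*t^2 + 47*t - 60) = (t^2 - 3*t - 28)/(t^3 - 12*t^2 + 47*t - 60)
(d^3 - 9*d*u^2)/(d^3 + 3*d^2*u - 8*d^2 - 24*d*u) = (d - 3*u)/(d - 8)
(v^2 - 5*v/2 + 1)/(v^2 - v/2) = (v - 2)/v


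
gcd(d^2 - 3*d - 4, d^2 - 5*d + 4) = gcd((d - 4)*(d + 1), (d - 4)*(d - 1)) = d - 4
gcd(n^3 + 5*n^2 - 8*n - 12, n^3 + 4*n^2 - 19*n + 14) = n - 2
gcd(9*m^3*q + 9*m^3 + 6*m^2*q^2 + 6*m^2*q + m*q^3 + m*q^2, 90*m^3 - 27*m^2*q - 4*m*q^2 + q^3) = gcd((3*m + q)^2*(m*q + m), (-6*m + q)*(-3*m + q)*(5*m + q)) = 1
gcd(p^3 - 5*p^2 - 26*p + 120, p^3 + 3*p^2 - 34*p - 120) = p^2 - p - 30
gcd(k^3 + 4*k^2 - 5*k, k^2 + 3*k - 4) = k - 1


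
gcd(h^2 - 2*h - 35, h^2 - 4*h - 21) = h - 7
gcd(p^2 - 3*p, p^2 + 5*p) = p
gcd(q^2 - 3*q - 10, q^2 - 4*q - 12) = q + 2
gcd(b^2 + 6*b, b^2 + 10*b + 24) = b + 6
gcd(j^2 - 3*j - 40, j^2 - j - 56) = j - 8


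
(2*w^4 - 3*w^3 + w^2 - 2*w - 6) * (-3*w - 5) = -6*w^5 - w^4 + 12*w^3 + w^2 + 28*w + 30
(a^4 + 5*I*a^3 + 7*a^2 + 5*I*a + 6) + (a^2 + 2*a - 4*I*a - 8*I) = a^4 + 5*I*a^3 + 8*a^2 + 2*a + I*a + 6 - 8*I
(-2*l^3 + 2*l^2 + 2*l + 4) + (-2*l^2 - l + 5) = -2*l^3 + l + 9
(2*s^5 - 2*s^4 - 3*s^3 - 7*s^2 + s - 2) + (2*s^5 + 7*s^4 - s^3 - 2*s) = 4*s^5 + 5*s^4 - 4*s^3 - 7*s^2 - s - 2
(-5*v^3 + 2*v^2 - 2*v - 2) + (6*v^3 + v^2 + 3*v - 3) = v^3 + 3*v^2 + v - 5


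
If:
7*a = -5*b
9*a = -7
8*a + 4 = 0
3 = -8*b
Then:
No Solution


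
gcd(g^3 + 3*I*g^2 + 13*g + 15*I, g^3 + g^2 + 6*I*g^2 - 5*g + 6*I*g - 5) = g^2 + 6*I*g - 5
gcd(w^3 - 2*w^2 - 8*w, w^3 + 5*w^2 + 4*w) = w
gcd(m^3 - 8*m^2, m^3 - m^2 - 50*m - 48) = m - 8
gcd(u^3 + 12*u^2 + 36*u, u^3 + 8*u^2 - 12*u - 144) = u^2 + 12*u + 36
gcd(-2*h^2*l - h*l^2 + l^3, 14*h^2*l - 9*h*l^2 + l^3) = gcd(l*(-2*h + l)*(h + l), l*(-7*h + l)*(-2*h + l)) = 2*h*l - l^2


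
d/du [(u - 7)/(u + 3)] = 10/(u + 3)^2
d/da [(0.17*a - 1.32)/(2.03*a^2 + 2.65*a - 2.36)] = (-0.3451*a^2 + 5.3592*a + 3.0968)/(4.1209*a^4 + 10.759*a^3 - 2.5591*a^2 - 12.508*a + 5.5696)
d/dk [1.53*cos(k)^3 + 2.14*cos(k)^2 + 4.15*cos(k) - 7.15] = (4.59*sin(k)^2 - 4.28*cos(k) - 8.74)*sin(k)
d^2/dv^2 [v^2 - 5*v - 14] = 2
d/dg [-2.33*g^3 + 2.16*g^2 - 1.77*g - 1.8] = -6.99*g^2 + 4.32*g - 1.77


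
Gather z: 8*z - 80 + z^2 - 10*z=z^2 - 2*z - 80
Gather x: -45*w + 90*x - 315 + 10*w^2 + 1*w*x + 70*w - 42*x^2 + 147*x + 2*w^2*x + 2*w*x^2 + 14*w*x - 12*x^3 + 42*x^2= 10*w^2 + 2*w*x^2 + 25*w - 12*x^3 + x*(2*w^2 + 15*w + 237) - 315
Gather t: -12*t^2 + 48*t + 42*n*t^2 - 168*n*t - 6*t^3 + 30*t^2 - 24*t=-6*t^3 + t^2*(42*n + 18) + t*(24 - 168*n)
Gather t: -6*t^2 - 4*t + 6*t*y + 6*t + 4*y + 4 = -6*t^2 + t*(6*y + 2) + 4*y + 4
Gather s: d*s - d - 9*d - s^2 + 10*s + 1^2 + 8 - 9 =-10*d - s^2 + s*(d + 10)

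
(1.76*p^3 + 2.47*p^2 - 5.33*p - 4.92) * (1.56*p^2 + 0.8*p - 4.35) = 2.7456*p^5 + 5.2612*p^4 - 13.9948*p^3 - 22.6837*p^2 + 19.2495*p + 21.402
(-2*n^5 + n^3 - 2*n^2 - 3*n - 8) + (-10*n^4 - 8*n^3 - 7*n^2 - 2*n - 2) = -2*n^5 - 10*n^4 - 7*n^3 - 9*n^2 - 5*n - 10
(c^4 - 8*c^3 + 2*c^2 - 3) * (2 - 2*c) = -2*c^5 + 18*c^4 - 20*c^3 + 4*c^2 + 6*c - 6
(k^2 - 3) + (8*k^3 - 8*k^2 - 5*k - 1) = 8*k^3 - 7*k^2 - 5*k - 4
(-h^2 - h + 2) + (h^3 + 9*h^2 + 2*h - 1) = h^3 + 8*h^2 + h + 1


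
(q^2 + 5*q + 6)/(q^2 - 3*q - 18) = (q + 2)/(q - 6)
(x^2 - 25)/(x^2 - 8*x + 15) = (x + 5)/(x - 3)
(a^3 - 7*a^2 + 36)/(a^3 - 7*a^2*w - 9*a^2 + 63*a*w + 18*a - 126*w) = (-a - 2)/(-a + 7*w)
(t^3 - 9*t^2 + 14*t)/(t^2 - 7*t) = t - 2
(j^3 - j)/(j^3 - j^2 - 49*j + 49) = j*(j + 1)/(j^2 - 49)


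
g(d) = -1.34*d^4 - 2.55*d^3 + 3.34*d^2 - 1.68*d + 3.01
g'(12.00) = -10285.20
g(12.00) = -31728.83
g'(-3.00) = 54.15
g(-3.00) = -1.58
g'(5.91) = -1335.84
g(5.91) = -2051.41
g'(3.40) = -278.07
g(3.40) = -243.39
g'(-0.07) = -2.18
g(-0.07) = 3.14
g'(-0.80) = -9.18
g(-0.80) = 7.25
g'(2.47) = -112.62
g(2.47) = -69.07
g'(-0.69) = -8.17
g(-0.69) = 6.29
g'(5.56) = -1122.30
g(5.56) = -1621.94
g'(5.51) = -1093.77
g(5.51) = -1566.54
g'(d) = -5.36*d^3 - 7.65*d^2 + 6.68*d - 1.68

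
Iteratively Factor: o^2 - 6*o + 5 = (o - 5)*(o - 1)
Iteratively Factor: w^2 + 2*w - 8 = (w + 4)*(w - 2)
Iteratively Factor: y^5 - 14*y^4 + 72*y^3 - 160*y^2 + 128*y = (y - 2)*(y^4 - 12*y^3 + 48*y^2 - 64*y) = (y - 4)*(y - 2)*(y^3 - 8*y^2 + 16*y) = y*(y - 4)*(y - 2)*(y^2 - 8*y + 16) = y*(y - 4)^2*(y - 2)*(y - 4)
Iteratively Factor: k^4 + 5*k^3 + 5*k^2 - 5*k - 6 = (k + 1)*(k^3 + 4*k^2 + k - 6) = (k + 1)*(k + 3)*(k^2 + k - 2) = (k - 1)*(k + 1)*(k + 3)*(k + 2)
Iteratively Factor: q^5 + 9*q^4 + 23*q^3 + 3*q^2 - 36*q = (q)*(q^4 + 9*q^3 + 23*q^2 + 3*q - 36) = q*(q + 3)*(q^3 + 6*q^2 + 5*q - 12) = q*(q - 1)*(q + 3)*(q^2 + 7*q + 12) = q*(q - 1)*(q + 3)*(q + 4)*(q + 3)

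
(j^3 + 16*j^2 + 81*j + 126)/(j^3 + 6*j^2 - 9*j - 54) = (j + 7)/(j - 3)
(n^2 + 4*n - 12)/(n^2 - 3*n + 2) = (n + 6)/(n - 1)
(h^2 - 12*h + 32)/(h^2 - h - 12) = (h - 8)/(h + 3)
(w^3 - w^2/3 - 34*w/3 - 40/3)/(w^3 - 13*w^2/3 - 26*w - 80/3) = (w - 4)/(w - 8)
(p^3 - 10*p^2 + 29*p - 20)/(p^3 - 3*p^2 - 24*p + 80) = (p^2 - 6*p + 5)/(p^2 + p - 20)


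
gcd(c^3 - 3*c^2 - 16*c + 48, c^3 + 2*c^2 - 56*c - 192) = c + 4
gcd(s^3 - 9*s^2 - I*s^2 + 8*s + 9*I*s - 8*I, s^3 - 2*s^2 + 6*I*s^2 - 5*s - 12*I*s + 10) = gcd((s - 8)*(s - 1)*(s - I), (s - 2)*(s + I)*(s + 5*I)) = 1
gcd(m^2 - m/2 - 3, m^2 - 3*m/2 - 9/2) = m + 3/2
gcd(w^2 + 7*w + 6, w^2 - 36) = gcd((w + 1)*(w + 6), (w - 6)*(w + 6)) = w + 6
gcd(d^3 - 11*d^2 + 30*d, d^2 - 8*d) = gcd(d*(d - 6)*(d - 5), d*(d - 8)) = d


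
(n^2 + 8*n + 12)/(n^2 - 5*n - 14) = (n + 6)/(n - 7)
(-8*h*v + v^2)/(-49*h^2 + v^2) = v*(8*h - v)/(49*h^2 - v^2)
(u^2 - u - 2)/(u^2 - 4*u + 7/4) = 4*(u^2 - u - 2)/(4*u^2 - 16*u + 7)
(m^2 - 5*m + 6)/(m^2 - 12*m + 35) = (m^2 - 5*m + 6)/(m^2 - 12*m + 35)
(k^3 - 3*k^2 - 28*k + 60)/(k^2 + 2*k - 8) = (k^2 - k - 30)/(k + 4)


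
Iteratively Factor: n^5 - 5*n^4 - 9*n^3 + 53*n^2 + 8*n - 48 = (n + 1)*(n^4 - 6*n^3 - 3*n^2 + 56*n - 48) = (n + 1)*(n + 3)*(n^3 - 9*n^2 + 24*n - 16) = (n - 4)*(n + 1)*(n + 3)*(n^2 - 5*n + 4) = (n - 4)*(n - 1)*(n + 1)*(n + 3)*(n - 4)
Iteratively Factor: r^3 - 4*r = (r)*(r^2 - 4) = r*(r - 2)*(r + 2)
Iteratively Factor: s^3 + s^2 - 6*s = (s - 2)*(s^2 + 3*s) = s*(s - 2)*(s + 3)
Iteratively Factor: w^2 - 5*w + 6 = (w - 2)*(w - 3)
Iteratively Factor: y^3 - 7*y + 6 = (y - 1)*(y^2 + y - 6) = (y - 2)*(y - 1)*(y + 3)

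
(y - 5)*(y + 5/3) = y^2 - 10*y/3 - 25/3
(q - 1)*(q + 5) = q^2 + 4*q - 5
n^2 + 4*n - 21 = (n - 3)*(n + 7)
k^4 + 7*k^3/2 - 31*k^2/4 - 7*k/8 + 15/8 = (k - 3/2)*(k - 1/2)*(k + 1/2)*(k + 5)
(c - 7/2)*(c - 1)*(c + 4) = c^3 - c^2/2 - 29*c/2 + 14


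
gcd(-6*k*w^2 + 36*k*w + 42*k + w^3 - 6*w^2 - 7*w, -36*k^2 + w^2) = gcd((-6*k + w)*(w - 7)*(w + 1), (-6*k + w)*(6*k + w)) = -6*k + w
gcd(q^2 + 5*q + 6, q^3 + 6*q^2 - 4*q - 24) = q + 2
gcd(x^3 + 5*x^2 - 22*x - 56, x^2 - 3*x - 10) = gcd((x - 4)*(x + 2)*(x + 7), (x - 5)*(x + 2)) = x + 2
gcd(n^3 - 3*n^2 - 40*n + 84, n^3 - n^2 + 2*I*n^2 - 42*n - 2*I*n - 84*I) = n^2 - n - 42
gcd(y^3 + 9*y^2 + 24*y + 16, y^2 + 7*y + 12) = y + 4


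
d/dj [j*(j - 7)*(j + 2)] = 3*j^2 - 10*j - 14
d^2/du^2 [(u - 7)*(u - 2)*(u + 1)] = 6*u - 16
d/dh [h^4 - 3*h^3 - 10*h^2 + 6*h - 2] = 4*h^3 - 9*h^2 - 20*h + 6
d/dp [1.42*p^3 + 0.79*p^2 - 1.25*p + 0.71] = 4.26*p^2 + 1.58*p - 1.25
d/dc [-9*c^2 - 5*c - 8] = -18*c - 5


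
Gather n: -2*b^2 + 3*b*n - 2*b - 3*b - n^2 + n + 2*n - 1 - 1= -2*b^2 - 5*b - n^2 + n*(3*b + 3) - 2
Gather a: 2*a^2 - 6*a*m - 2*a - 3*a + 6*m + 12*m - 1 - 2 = 2*a^2 + a*(-6*m - 5) + 18*m - 3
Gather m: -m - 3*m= -4*m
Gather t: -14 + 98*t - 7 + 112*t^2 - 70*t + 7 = 112*t^2 + 28*t - 14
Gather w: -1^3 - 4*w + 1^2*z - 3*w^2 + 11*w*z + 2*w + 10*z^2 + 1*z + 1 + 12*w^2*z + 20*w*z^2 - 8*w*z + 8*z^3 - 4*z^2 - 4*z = w^2*(12*z - 3) + w*(20*z^2 + 3*z - 2) + 8*z^3 + 6*z^2 - 2*z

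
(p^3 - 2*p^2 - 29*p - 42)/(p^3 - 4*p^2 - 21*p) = (p + 2)/p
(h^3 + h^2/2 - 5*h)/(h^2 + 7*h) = (h^2 + h/2 - 5)/(h + 7)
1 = 1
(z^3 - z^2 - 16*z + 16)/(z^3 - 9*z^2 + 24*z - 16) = (z + 4)/(z - 4)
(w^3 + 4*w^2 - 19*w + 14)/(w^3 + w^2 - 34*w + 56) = (w - 1)/(w - 4)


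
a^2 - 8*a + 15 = (a - 5)*(a - 3)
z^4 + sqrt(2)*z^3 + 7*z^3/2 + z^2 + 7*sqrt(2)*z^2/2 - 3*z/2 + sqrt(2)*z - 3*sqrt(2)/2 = (z - 1/2)*(z + 1)*(z + 3)*(z + sqrt(2))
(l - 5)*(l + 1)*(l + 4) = l^3 - 21*l - 20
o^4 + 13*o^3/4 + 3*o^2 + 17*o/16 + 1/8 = (o + 1/4)*(o + 1/2)^2*(o + 2)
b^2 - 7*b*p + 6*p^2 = (b - 6*p)*(b - p)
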